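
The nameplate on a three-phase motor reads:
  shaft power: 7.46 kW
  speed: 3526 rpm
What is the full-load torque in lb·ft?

ω = 2π × 3526/60 = 369.2 rad/s
τ = P/ω = 7460/369.2 = 20.21 N·m
In lb·ft: 20.21/1.356 = 14.9 lb·ft

14.9 lb·ft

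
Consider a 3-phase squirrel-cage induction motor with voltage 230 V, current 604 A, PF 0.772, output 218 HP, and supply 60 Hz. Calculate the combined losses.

23100 W

P_in = √3·V·I·cosφ = 1.732×230×604×0.772 = 185750 W
P_out = 218×746 = 162628 W
Losses = P_in − P_out = 185750 − 162628 = 23122 W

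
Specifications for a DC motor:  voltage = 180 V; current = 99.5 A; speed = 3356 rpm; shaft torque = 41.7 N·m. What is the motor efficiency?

ω = 2π × 3356/60 = 351.4 rad/s; P_out = τω = 41.7 × 351.4 = 14653 W
P_in = V·I = 180 × 99.5 = 17910 W
η = P_out / P_in = 14653 / 17910 = 0.818 = 81.8%

81.8 %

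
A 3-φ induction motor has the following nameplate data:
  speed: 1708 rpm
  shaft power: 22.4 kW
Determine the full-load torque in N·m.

125 N·m

ω = 2π × 1708/60 = 178.9 rad/s
τ = P/ω = 22400/178.9 = 125 N·m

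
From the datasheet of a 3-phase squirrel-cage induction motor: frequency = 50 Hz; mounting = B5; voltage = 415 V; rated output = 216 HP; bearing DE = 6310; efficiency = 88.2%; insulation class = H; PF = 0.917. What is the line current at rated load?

P_out = 216 × 746 = 161136 W
P_in = P_out / η = 161136 / 0.882 = 182694 W
I_L = P_in / (√3·V_L·cosφ) = 182694 / (1.732 × 415 × 0.917) = 277 A

277 A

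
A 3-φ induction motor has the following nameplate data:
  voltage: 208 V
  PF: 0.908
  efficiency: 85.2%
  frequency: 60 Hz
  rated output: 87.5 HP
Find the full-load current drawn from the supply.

234 A

P_out = 87.5 × 746 = 65275 W
P_in = P_out / η = 65275 / 0.852 = 76614 W
I_L = P_in / (√3·V_L·cosφ) = 76614 / (1.732 × 208 × 0.908) = 234 A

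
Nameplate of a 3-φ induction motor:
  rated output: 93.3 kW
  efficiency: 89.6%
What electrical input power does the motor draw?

104 kW

P_out = 93300 W
P_in = P_out/η = 93300/0.896 = 104129 W = 104 kW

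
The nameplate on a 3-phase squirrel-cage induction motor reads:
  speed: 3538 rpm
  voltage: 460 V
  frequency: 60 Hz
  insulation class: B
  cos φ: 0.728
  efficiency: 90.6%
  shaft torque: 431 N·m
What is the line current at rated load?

ω = 2π×3538/60 = 370.5 rad/s; P_out = τω = 431 × 370.5 = 159686 W
P_in = P_out / η = 159686 / 0.906 = 176254 W
I_L = P_in / (√3·V_L·cosφ) = 176254 / (1.732 × 460 × 0.728) = 304 A

304 A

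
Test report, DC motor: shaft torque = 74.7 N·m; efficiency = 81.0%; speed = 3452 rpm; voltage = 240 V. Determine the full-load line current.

139 A

ω = 2π×3452/60 = 361.5 rad/s; P_out = τω = 74.7 × 361.5 = 27004 W
P_in = P_out / η = 27004 / 0.810 = 33338 W
I = P_in / V = 33338 / 240 = 139 A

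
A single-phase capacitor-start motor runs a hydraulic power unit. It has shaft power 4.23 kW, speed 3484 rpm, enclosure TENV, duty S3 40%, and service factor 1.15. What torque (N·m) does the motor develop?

ω = 2π × 3484/60 = 364.8 rad/s
τ = P/ω = 4230/364.8 = 11.6 N·m

11.6 N·m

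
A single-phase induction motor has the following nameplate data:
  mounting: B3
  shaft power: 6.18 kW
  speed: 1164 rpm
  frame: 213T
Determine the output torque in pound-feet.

ω = 2π × 1164/60 = 121.9 rad/s
τ = P/ω = 6180/121.9 = 50.7 N·m
In lb·ft: 50.7/1.356 = 37.4 lb·ft

37.4 lb·ft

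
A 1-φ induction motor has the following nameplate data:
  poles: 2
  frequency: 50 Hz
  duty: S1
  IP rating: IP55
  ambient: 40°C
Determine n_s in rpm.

3000 rpm

n_s = 120f/p = 120×50/2 = 3000 rpm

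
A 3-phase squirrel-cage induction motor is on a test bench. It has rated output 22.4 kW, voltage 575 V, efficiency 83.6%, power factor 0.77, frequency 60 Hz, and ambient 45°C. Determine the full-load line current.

34.9 A

P_out = 22.4 kW = 22400 W
P_in = P_out / η = 22400 / 0.836 = 26794 W
I_L = P_in / (√3·V_L·cosφ) = 26794 / (1.732 × 575 × 0.77) = 34.9 A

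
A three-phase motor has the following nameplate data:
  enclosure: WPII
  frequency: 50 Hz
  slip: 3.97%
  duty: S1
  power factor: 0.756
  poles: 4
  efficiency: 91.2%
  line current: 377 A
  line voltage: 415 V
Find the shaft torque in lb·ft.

P_in = √3·V·I·cosφ = 1.732 × 415 × 377 × 0.756 = 204861 W
P_out = η·P_in = 0.912 × 204861 = 186833 W
n_s = 120×50/4 = 1500 rpm; n = 1500×(1−0.0397) = 1440 rpm
ω = 2π×1440/60 = 150.8 rad/s
τ = P_out/ω = 186833/150.8 = 1239 N·m
In lb·ft: 1239/1.356 = 914 lb·ft

914 lb·ft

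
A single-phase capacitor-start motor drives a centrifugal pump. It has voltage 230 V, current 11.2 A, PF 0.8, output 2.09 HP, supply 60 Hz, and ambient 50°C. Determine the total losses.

502 W

P_in = V·I·cosφ = 230×11.2×0.8 = 2061 W
P_out = 2.09×746 = 1559 W
Losses = P_in − P_out = 2061 − 1559 = 502 W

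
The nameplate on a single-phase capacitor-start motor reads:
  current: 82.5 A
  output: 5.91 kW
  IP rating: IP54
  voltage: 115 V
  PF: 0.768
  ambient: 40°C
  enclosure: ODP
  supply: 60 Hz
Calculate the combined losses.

1.38 kW

P_in = V·I·cosφ = 115×82.5×0.768 = 7286 W
P_out = 5910 W
Losses = P_in − P_out = 7286 − 5910 = 1376 W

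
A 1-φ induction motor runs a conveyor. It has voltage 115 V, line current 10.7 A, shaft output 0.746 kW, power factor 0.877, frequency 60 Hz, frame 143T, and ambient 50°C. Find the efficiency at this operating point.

69.1 %

P_out = 0.746 kW = 746 W
P_in = V·I·cosφ = 115 × 10.7 × 0.877 = 1079 W
η = P_out / P_in = 746 / 1079 = 0.691 = 69.1%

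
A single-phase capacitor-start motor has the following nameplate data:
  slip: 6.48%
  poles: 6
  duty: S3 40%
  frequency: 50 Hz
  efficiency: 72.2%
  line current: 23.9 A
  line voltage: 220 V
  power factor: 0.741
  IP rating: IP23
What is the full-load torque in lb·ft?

P_in = V·I·cosφ = 220 × 23.9 × 0.741 = 3896 W
P_out = η·P_in = 0.722 × 3896 = 2813 W
n_s = 120×50/6 = 1000 rpm; n = 1000×(1−0.0648) = 935 rpm
ω = 2π×935/60 = 97.91 rad/s
τ = P_out/ω = 2813/97.91 = 28.73 N·m
In lb·ft: 28.73/1.356 = 21.2 lb·ft

21.2 lb·ft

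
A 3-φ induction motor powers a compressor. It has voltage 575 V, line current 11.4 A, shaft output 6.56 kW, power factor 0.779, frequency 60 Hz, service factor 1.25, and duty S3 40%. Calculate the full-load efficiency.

74.2 %

P_out = 6.56 kW = 6560 W
P_in = √3·V_L·I_L·cosφ = 1.732 × 575 × 11.4 × 0.779 = 8844 W
η = P_out / P_in = 6560 / 8844 = 0.742 = 74.2%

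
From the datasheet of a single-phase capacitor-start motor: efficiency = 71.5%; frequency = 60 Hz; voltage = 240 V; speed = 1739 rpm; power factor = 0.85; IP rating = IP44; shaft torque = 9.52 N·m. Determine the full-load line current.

11.9 A

ω = 2π×1739/60 = 182.1 rad/s; P_out = τω = 9.52 × 182.1 = 1734 W
P_in = P_out / η = 1734 / 0.715 = 2425 W
I = P_in / (V·cosφ) = 2425 / (240 × 0.85) = 11.9 A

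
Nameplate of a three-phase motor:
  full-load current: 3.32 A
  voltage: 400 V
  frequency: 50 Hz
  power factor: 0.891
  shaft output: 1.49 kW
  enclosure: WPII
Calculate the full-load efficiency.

72.7 %

P_out = 1.49 kW = 1490 W
P_in = √3·V_L·I_L·cosφ = 1.732 × 400 × 3.32 × 0.891 = 2049 W
η = P_out / P_in = 1490 / 2049 = 0.727 = 72.7%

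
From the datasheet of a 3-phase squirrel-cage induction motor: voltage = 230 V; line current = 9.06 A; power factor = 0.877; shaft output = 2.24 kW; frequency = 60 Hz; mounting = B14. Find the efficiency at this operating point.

P_out = 2.24 kW = 2240 W
P_in = √3·V_L·I_L·cosφ = 1.732 × 230 × 9.06 × 0.877 = 3165 W
η = P_out / P_in = 2240 / 3165 = 0.708 = 70.8%

70.8 %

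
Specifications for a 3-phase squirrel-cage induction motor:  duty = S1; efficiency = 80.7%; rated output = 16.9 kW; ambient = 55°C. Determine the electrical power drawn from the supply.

20.9 kW

P_out = 16900 W
P_in = P_out/η = 16900/0.807 = 20942 W = 20.9 kW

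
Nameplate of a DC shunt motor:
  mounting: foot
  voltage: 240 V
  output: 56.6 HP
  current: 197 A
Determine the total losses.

P_in = V·I = 240×197 = 47280 W
P_out = 56.6×746 = 42224 W
Losses = P_in − P_out = 47280 − 42224 = 5056 W

5.06 kW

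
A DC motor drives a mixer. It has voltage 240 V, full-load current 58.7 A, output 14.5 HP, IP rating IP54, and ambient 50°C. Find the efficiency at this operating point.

76.8 %

P_out = 14.5 × 746 = 10817 W
P_in = V·I = 240 × 58.7 = 14088 W
η = P_out / P_in = 10817 / 14088 = 0.768 = 76.8%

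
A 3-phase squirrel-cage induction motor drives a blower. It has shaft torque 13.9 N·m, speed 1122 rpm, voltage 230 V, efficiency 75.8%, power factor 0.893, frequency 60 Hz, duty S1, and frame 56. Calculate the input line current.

ω = 2π×1122/60 = 117.5 rad/s; P_out = τω = 13.9 × 117.5 = 1633 W
P_in = P_out / η = 1633 / 0.758 = 2154 W
I_L = P_in / (√3·V_L·cosφ) = 2154 / (1.732 × 230 × 0.893) = 6.06 A

6.06 A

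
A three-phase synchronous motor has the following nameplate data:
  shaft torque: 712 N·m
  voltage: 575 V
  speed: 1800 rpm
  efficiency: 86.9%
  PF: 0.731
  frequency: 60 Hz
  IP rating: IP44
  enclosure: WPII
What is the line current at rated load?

212 A

ω = 2π×1800/60 = 188.5 rad/s; P_out = τω = 712 × 188.5 = 134212 W
P_in = P_out / η = 134212 / 0.869 = 154444 W
I_L = P_in / (√3·V_L·cosφ) = 154444 / (1.732 × 575 × 0.731) = 212 A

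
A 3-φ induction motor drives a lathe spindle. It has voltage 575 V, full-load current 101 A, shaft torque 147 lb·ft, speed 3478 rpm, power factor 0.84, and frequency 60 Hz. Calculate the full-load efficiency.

85.9 %

τ = 147 lb·ft × 1.356 = 199.3 N·m
ω = 2π × 3478/60 = 364.2 rad/s; P_out = τω = 199.3 × 364.2 = 72585 W
P_in = √3·V_L·I_L·cosφ = 1.732 × 575 × 101 × 0.84 = 84492 W
η = P_out / P_in = 72585 / 84492 = 0.859 = 85.9%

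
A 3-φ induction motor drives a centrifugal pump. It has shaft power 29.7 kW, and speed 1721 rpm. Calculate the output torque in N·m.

165 N·m

ω = 2π × 1721/60 = 180.2 rad/s
τ = P/ω = 29700/180.2 = 165 N·m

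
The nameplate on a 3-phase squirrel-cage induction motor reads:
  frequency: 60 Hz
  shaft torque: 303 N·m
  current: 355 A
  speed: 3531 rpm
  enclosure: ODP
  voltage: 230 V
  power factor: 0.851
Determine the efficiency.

93.1 %

ω = 2π × 3531/60 = 369.8 rad/s; P_out = τω = 303 × 369.8 = 112049 W
P_in = √3·V_L·I_L·cosφ = 1.732 × 230 × 355 × 0.851 = 120347 W
η = P_out / P_in = 112049 / 120347 = 0.931 = 93.1%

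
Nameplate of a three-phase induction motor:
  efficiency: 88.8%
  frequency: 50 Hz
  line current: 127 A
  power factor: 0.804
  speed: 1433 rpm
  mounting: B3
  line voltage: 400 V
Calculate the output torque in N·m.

P_in = √3·V·I·cosφ = 1.732 × 400 × 127 × 0.804 = 70740 W
P_out = η·P_in = 0.888 × 70740 = 62817 W
n = 1433 rpm
ω = 2π×1433/60 = 150.1 rad/s
τ = P_out/ω = 62817/150.1 = 419 N·m

419 N·m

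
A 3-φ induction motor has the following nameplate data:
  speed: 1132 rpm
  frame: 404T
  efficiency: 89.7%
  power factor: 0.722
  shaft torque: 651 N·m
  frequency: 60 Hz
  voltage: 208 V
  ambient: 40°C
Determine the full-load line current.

ω = 2π×1132/60 = 118.5 rad/s; P_out = τω = 651 × 118.5 = 77144 W
P_in = P_out / η = 77144 / 0.897 = 86002 W
I_L = P_in / (√3·V_L·cosφ) = 86002 / (1.732 × 208 × 0.722) = 331 A

331 A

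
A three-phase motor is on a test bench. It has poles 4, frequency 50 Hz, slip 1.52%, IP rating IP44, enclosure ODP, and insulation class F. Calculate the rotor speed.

1477 rpm

n_s = 120f/p = 120×50/4 = 1500 rpm
n = n_s(1 − s) = 1500 × (1 − 0.0152) = 1477 rpm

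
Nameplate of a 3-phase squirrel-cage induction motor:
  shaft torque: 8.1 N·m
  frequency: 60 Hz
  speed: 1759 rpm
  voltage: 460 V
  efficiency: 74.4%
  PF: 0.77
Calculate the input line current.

ω = 2π×1759/60 = 184.2 rad/s; P_out = τω = 8.1 × 184.2 = 1492 W
P_in = P_out / η = 1492 / 0.744 = 2005 W
I_L = P_in / (√3·V_L·cosφ) = 2005 / (1.732 × 460 × 0.77) = 3.27 A

3.27 A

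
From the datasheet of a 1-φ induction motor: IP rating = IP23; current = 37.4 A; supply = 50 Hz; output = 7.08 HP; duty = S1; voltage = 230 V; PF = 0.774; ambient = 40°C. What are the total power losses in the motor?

P_in = V·I·cosφ = 230×37.4×0.774 = 6658 W
P_out = 7.08×746 = 5282 W
Losses = P_in − P_out = 6658 − 5282 = 1376 W

1380 W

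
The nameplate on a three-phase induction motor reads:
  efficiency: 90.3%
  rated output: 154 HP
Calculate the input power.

127 kW

P_out = 154 × 746 = 114884 W
P_in = P_out/η = 114884/0.903 = 127225 W = 127 kW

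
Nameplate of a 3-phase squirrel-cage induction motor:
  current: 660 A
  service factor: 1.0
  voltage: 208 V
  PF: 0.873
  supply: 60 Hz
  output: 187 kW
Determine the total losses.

P_in = √3·V·I·cosφ = 1.732×208×660×0.873 = 207572 W
P_out = 187000 W
Losses = P_in − P_out = 207572 − 187000 = 20572 W

20600 W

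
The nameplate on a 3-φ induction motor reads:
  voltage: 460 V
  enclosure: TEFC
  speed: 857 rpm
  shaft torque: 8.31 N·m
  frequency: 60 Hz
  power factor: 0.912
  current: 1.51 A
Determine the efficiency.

68.0 %

ω = 2π × 857/60 = 89.74 rad/s; P_out = τω = 8.31 × 89.74 = 746 W
P_in = √3·V_L·I_L·cosφ = 1.732 × 460 × 1.51 × 0.912 = 1097 W
η = P_out / P_in = 746 / 1097 = 0.680 = 68.0%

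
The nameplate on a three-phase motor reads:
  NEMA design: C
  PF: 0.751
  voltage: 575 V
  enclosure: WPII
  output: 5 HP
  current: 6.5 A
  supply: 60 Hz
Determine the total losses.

P_in = √3·V·I·cosφ = 1.732×575×6.5×0.751 = 4861 W
P_out = 5×746 = 3730 W
Losses = P_in − P_out = 4861 − 3730 = 1131 W

1130 W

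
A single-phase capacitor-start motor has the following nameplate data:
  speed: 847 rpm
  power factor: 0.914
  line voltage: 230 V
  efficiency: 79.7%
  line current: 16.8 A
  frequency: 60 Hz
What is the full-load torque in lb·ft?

23.4 lb·ft

P_in = V·I·cosφ = 230 × 16.8 × 0.914 = 3532 W
P_out = η·P_in = 0.797 × 3532 = 2815 W
n = 847 rpm
ω = 2π×847/60 = 88.7 rad/s
τ = P_out/ω = 2815/88.7 = 31.74 N·m
In lb·ft: 31.74/1.356 = 23.4 lb·ft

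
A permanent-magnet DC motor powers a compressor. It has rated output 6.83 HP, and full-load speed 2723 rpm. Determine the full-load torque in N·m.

17.9 N·m

P_out = 6.83 × 746 = 5095 W
ω = 2π × 2723/60 = 285.2 rad/s
τ = P_out/ω = 5095/285.2 = 17.9 N·m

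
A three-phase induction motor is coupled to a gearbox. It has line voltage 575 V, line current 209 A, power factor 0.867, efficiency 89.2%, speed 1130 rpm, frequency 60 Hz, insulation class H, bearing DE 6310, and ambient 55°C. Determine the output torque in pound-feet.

1000 lb·ft

P_in = √3·V·I·cosφ = 1.732 × 575 × 209 × 0.867 = 180460 W
P_out = η·P_in = 0.892 × 180460 = 160970 W
n = 1130 rpm
ω = 2π×1130/60 = 118.3 rad/s
τ = P_out/ω = 160970/118.3 = 1361 N·m
In lb·ft: 1361/1.356 = 1000 lb·ft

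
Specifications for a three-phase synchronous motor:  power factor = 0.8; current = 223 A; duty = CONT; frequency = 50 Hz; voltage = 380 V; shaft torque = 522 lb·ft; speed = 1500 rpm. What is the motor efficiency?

τ = 522 lb·ft × 1.356 = 707.8 N·m
ω = 2π × 1500/60 = 157.1 rad/s; P_out = τω = 707.8 × 157.1 = 111195 W
P_in = √3·V_L·I_L·cosφ = 1.732 × 380 × 223 × 0.8 = 117416 W
η = P_out / P_in = 111195 / 117416 = 0.947 = 94.7%

94.7 %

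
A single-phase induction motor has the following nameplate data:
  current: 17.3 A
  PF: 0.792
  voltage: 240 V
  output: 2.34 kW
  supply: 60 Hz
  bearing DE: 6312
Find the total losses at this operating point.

P_in = V·I·cosφ = 240×17.3×0.792 = 3288 W
P_out = 2340 W
Losses = P_in − P_out = 3288 − 2340 = 948 W

948 W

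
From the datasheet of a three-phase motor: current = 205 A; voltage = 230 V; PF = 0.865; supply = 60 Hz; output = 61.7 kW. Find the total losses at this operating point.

8940 W

P_in = √3·V·I·cosφ = 1.732×230×205×0.865 = 70639 W
P_out = 61700 W
Losses = P_in − P_out = 70639 − 61700 = 8939 W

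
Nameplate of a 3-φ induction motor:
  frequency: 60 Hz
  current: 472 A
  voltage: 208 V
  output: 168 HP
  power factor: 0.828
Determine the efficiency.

P_out = 168 × 746 = 125328 W
P_in = √3·V_L·I_L·cosφ = 1.732 × 208 × 472 × 0.828 = 140794 W
η = P_out / P_in = 125328 / 140794 = 0.890 = 89.0%

89.0 %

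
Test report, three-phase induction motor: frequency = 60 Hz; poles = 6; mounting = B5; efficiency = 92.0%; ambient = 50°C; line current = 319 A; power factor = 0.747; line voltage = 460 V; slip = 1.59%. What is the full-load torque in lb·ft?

P_in = √3·V·I·cosφ = 1.732 × 460 × 319 × 0.747 = 189853 W
P_out = η·P_in = 0.92 × 189853 = 174665 W
n_s = 120×60/6 = 1200 rpm; n = 1200×(1−0.0159) = 1181 rpm
ω = 2π×1181/60 = 123.7 rad/s
τ = P_out/ω = 174665/123.7 = 1412 N·m
In lb·ft: 1412/1.356 = 1040 lb·ft

1040 lb·ft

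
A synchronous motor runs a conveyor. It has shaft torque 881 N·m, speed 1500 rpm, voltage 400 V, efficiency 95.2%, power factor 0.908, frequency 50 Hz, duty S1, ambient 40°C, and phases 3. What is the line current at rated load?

231 A

ω = 2π×1500/60 = 157.1 rad/s; P_out = τω = 881 × 157.1 = 138405 W
P_in = P_out / η = 138405 / 0.952 = 145383 W
I_L = P_in / (√3·V_L·cosφ) = 145383 / (1.732 × 400 × 0.908) = 231 A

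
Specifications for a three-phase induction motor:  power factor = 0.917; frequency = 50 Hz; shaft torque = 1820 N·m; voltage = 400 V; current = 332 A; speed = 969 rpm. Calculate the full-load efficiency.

ω = 2π × 969/60 = 101.5 rad/s; P_out = τω = 1820 × 101.5 = 184730 W
P_in = √3·V_L·I_L·cosφ = 1.732 × 400 × 332 × 0.917 = 210919 W
η = P_out / P_in = 184730 / 210919 = 0.876 = 87.6%

87.6 %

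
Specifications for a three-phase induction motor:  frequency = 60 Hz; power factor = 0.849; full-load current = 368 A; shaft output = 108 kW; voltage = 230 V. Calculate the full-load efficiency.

P_out = 108 kW = 108000 W
P_in = √3·V_L·I_L·cosφ = 1.732 × 230 × 368 × 0.849 = 124460 W
η = P_out / P_in = 108000 / 124460 = 0.868 = 86.8%

86.8 %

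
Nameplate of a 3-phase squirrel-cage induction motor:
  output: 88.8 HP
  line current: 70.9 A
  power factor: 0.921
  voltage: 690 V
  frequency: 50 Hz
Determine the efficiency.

84.9 %

P_out = 88.8 × 746 = 66245 W
P_in = √3·V_L·I_L·cosφ = 1.732 × 690 × 70.9 × 0.921 = 78037 W
η = P_out / P_in = 66245 / 78037 = 0.849 = 84.9%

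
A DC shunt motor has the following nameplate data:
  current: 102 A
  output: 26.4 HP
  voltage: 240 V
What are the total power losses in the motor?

4.79 kW

P_in = V·I = 240×102 = 24480 W
P_out = 26.4×746 = 19694 W
Losses = P_in − P_out = 24480 − 19694 = 4786 W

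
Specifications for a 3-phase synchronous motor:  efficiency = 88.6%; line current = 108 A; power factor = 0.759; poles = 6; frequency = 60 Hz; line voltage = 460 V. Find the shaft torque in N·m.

P_in = √3·V·I·cosφ = 1.732 × 460 × 108 × 0.759 = 65309 W
P_out = η·P_in = 0.886 × 65309 = 57864 W
n = n_s = 120×60/6 = 1200 rpm (synchronous)
ω = 2π×1200/60 = 125.7 rad/s
τ = P_out/ω = 57864/125.7 = 460 N·m

460 N·m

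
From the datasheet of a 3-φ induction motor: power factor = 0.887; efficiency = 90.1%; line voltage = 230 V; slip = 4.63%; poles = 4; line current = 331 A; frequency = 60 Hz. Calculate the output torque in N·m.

P_in = √3·V·I·cosφ = 1.732 × 230 × 331 × 0.887 = 116957 W
P_out = η·P_in = 0.901 × 116957 = 105378 W
n_s = 120×60/4 = 1800 rpm; n = 1800×(1−0.0463) = 1717 rpm
ω = 2π×1717/60 = 179.8 rad/s
τ = P_out/ω = 105378/179.8 = 586 N·m

586 N·m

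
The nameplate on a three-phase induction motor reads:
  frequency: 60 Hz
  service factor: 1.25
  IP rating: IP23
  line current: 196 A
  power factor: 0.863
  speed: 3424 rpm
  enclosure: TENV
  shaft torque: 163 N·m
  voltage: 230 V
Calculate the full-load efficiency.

86.7 %

ω = 2π × 3424/60 = 358.6 rad/s; P_out = τω = 163 × 358.6 = 58452 W
P_in = √3·V_L·I_L·cosφ = 1.732 × 230 × 196 × 0.863 = 67382 W
η = P_out / P_in = 58452 / 67382 = 0.867 = 86.7%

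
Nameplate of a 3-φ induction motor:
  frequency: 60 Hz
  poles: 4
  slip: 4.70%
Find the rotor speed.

1715 rpm

n_s = 120f/p = 120×60/4 = 1800 rpm
n = n_s(1 − s) = 1800 × (1 − 0.047) = 1715 rpm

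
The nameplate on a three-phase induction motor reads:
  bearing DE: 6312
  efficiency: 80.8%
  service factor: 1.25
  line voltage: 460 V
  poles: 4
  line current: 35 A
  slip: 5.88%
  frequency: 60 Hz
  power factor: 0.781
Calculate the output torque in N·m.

P_in = √3·V·I·cosφ = 1.732 × 460 × 35 × 0.781 = 21778 W
P_out = η·P_in = 0.808 × 21778 = 17597 W
n_s = 120×60/4 = 1800 rpm; n = 1800×(1−0.0588) = 1694 rpm
ω = 2π×1694/60 = 177.4 rad/s
τ = P_out/ω = 17597/177.4 = 99.2 N·m

99.2 N·m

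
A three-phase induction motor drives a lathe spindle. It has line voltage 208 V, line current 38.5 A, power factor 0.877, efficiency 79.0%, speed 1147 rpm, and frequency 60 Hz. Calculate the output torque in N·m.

P_in = √3·V·I·cosφ = 1.732 × 208 × 38.5 × 0.877 = 12164 W
P_out = η·P_in = 0.79 × 12164 = 9610 W
n = 1147 rpm
ω = 2π×1147/60 = 120.1 rad/s
τ = P_out/ω = 9610/120.1 = 80 N·m

80 N·m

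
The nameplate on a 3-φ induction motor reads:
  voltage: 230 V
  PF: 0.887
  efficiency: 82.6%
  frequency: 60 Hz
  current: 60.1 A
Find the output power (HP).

23.5 HP

P_in = √3·V·I·cosφ = 1.732 × 230 × 60.1 × 0.887 = 21236 W
P_out = η·P_in = 0.826 × 21236 = 17541 W
= 17541/746 = 23.5 HP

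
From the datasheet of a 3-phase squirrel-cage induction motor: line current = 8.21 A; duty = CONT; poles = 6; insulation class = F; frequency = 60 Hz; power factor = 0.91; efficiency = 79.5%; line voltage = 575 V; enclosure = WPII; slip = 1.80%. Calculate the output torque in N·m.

47.9 N·m

P_in = √3·V·I·cosφ = 1.732 × 575 × 8.21 × 0.91 = 7440 W
P_out = η·P_in = 0.795 × 7440 = 5915 W
n_s = 120×60/6 = 1200 rpm; n = 1200×(1−0.018) = 1178 rpm
ω = 2π×1178/60 = 123.4 rad/s
τ = P_out/ω = 5915/123.4 = 47.9 N·m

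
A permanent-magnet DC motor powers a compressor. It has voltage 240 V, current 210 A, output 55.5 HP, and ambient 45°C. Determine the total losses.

9 kW

P_in = V·I = 240×210 = 50400 W
P_out = 55.5×746 = 41403 W
Losses = P_in − P_out = 50400 − 41403 = 8997 W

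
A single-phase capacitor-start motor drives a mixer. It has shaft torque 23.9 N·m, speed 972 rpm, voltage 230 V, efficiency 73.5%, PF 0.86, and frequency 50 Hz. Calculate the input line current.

16.7 A

ω = 2π×972/60 = 101.8 rad/s; P_out = τω = 23.9 × 101.8 = 2433 W
P_in = P_out / η = 2433 / 0.735 = 3310 W
I = P_in / (V·cosφ) = 3310 / (230 × 0.86) = 16.7 A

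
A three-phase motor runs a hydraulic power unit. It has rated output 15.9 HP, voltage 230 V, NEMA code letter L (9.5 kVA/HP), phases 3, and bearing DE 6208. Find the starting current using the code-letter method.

S_LR = 9.5 × 15.9 = 151.05 kVA
I_LR = S_LR/(√3·V_L) = 151050/(1.732×230) = 379 A

379 A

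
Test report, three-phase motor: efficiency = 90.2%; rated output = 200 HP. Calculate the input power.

165 kW

P_out = 200 × 746 = 149200 W
P_in = P_out/η = 149200/0.902 = 165410 W = 165 kW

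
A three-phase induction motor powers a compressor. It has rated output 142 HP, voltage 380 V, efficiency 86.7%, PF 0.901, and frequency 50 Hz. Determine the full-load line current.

206 A

P_out = 142 × 746 = 105932 W
P_in = P_out / η = 105932 / 0.867 = 122182 W
I_L = P_in / (√3·V_L·cosφ) = 122182 / (1.732 × 380 × 0.901) = 206 A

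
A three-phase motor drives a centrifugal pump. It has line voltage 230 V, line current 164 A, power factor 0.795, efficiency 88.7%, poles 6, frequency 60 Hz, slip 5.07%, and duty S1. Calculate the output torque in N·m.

386 N·m

P_in = √3·V·I·cosφ = 1.732 × 230 × 164 × 0.795 = 51938 W
P_out = η·P_in = 0.887 × 51938 = 46069 W
n_s = 120×60/6 = 1200 rpm; n = 1200×(1−0.0507) = 1139 rpm
ω = 2π×1139/60 = 119.3 rad/s
τ = P_out/ω = 46069/119.3 = 386 N·m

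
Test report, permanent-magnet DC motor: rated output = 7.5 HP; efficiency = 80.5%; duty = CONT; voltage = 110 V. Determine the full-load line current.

63.2 A

P_out = 7.5 × 746 = 5595 W
P_in = P_out / η = 5595 / 0.805 = 6950 W
I = P_in / V = 6950 / 110 = 63.2 A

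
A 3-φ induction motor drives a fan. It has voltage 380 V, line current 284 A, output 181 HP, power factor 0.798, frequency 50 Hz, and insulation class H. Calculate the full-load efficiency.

P_out = 181 × 746 = 135026 W
P_in = √3·V_L·I_L·cosφ = 1.732 × 380 × 284 × 0.798 = 149160 W
η = P_out / P_in = 135026 / 149160 = 0.905 = 90.5%

90.5 %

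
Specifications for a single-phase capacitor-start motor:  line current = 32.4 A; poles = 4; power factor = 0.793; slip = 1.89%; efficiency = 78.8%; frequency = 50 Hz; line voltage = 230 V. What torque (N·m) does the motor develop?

P_in = V·I·cosφ = 230 × 32.4 × 0.793 = 5909 W
P_out = η·P_in = 0.788 × 5909 = 4656 W
n_s = 120×50/4 = 1500 rpm; n = 1500×(1−0.0189) = 1472 rpm
ω = 2π×1472/60 = 154.1 rad/s
τ = P_out/ω = 4656/154.1 = 30.2 N·m

30.2 N·m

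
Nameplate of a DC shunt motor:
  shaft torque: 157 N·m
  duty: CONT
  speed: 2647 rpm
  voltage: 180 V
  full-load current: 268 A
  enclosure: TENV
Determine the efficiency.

ω = 2π × 2647/60 = 277.2 rad/s; P_out = τω = 157 × 277.2 = 43520 W
P_in = V·I = 180 × 268 = 48240 W
η = P_out / P_in = 43520 / 48240 = 0.902 = 90.2%

90.2 %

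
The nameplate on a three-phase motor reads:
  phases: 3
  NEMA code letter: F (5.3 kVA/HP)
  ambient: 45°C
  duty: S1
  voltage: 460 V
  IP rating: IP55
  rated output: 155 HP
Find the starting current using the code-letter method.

1030 A

S_LR = 5.3 × 155 = 821.5 kVA
I_LR = S_LR/(√3·V_L) = 821500/(1.732×460) = 1030 A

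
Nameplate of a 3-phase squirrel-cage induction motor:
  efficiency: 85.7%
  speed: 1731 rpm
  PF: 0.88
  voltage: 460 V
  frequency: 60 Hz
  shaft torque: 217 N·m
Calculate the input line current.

ω = 2π×1731/60 = 181.3 rad/s; P_out = τω = 217 × 181.3 = 39342 W
P_in = P_out / η = 39342 / 0.857 = 45907 W
I_L = P_in / (√3·V_L·cosφ) = 45907 / (1.732 × 460 × 0.88) = 65.5 A

65.5 A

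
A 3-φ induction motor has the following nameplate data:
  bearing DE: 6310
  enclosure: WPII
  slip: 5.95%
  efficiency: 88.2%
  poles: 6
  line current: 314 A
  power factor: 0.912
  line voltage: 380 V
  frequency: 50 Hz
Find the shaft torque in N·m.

P_in = √3·V·I·cosφ = 1.732 × 380 × 314 × 0.912 = 188476 W
P_out = η·P_in = 0.882 × 188476 = 166236 W
n_s = 120×50/6 = 1000 rpm; n = 1000×(1−0.0595) = 941 rpm
ω = 2π×941/60 = 98.54 rad/s
τ = P_out/ω = 166236/98.54 = 1690 N·m

1690 N·m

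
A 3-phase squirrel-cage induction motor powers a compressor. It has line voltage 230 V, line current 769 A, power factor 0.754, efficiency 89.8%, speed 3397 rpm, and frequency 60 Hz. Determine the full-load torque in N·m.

P_in = √3·V·I·cosφ = 1.732 × 230 × 769 × 0.754 = 230979 W
P_out = η·P_in = 0.898 × 230979 = 207419 W
n = 3397 rpm
ω = 2π×3397/60 = 355.7 rad/s
τ = P_out/ω = 207419/355.7 = 583 N·m

583 N·m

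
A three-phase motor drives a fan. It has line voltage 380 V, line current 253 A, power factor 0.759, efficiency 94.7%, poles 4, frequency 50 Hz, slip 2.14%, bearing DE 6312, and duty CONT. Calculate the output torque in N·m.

P_in = √3·V·I·cosφ = 1.732 × 380 × 253 × 0.759 = 126384 W
P_out = η·P_in = 0.947 × 126384 = 119686 W
n_s = 120×50/4 = 1500 rpm; n = 1500×(1−0.0214) = 1468 rpm
ω = 2π×1468/60 = 153.7 rad/s
τ = P_out/ω = 119686/153.7 = 779 N·m

779 N·m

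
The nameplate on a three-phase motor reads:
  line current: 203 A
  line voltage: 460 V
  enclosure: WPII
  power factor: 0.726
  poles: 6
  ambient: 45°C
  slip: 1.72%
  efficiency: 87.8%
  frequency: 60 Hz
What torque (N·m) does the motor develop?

835 N·m

P_in = √3·V·I·cosφ = 1.732 × 460 × 203 × 0.726 = 117419 W
P_out = η·P_in = 0.878 × 117419 = 103094 W
n_s = 120×60/6 = 1200 rpm; n = 1200×(1−0.0172) = 1179 rpm
ω = 2π×1179/60 = 123.5 rad/s
τ = P_out/ω = 103094/123.5 = 835 N·m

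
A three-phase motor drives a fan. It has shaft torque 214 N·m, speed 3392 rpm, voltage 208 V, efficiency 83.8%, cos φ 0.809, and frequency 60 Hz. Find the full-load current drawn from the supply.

ω = 2π×3392/60 = 355.2 rad/s; P_out = τω = 214 × 355.2 = 76013 W
P_in = P_out / η = 76013 / 0.838 = 90708 W
I_L = P_in / (√3·V_L·cosφ) = 90708 / (1.732 × 208 × 0.809) = 311 A

311 A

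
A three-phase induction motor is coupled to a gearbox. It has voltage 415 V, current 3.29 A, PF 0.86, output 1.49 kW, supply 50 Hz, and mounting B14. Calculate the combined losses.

544 W

P_in = √3·V·I·cosφ = 1.732×415×3.29×0.86 = 2034 W
P_out = 1490 W
Losses = P_in − P_out = 2034 − 1490 = 544 W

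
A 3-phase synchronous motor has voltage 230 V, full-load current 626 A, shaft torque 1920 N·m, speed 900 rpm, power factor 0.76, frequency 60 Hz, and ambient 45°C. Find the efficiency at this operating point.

95.5 %

ω = 2π × 900/60 = 94.25 rad/s; P_out = τω = 1920 × 94.25 = 180960 W
P_in = √3·V_L·I_L·cosφ = 1.732 × 230 × 626 × 0.76 = 189524 W
η = P_out / P_in = 180960 / 189524 = 0.955 = 95.5%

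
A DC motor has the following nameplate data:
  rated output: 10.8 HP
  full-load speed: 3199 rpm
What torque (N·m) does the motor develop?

24.1 N·m

P_out = 10.8 × 746 = 8057 W
ω = 2π × 3199/60 = 335 rad/s
τ = P_out/ω = 8057/335 = 24.1 N·m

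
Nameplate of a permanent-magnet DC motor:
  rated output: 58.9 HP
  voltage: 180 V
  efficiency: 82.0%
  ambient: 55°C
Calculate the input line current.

P_out = 58.9 × 746 = 43939 W
P_in = P_out / η = 43939 / 0.820 = 53584 W
I = P_in / V = 53584 / 180 = 298 A

298 A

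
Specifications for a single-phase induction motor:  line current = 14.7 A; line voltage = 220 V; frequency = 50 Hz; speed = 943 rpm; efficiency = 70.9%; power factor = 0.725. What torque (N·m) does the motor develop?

P_in = V·I·cosφ = 220 × 14.7 × 0.725 = 2345 W
P_out = η·P_in = 0.709 × 2345 = 1663 W
n = 943 rpm
ω = 2π×943/60 = 98.75 rad/s
τ = P_out/ω = 1663/98.75 = 16.8 N·m

16.8 N·m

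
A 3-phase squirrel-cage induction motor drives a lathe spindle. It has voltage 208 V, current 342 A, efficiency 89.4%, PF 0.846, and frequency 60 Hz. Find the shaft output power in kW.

P_in = √3·V·I·cosφ = 1.732 × 208 × 342 × 0.846 = 104234 W
P_out = η·P_in = 0.894 × 104234 = 93185 W

93.2 kW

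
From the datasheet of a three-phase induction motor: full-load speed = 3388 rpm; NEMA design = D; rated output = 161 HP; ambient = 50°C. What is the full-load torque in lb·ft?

P_out = 161 × 746 = 120106 W
ω = 2π × 3388/60 = 354.8 rad/s
τ = P_out/ω = 120106/354.8 = 338.5 N·m
In lb·ft: 338.5/1.356 = 250 lb·ft

250 lb·ft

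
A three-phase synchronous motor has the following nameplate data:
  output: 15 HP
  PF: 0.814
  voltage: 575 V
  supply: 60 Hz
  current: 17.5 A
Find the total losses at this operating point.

3 kW

P_in = √3·V·I·cosφ = 1.732×575×17.5×0.814 = 14187 W
P_out = 15×746 = 11190 W
Losses = P_in − P_out = 14187 − 11190 = 2997 W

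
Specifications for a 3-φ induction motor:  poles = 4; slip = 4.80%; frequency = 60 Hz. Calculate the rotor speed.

n_s = 120f/p = 120×60/4 = 1800 rpm
n = n_s(1 − s) = 1800 × (1 − 0.048) = 1714 rpm

1714 rpm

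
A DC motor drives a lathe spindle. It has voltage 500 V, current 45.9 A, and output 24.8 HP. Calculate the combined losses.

4.45 kW

P_in = V·I = 500×45.9 = 22950 W
P_out = 24.8×746 = 18501 W
Losses = P_in − P_out = 22950 − 18501 = 4449 W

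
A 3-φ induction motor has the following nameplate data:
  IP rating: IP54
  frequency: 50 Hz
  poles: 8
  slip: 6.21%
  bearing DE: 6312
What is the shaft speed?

703 rpm

n_s = 120f/p = 120×50/8 = 750 rpm
n = n_s(1 − s) = 750 × (1 − 0.0621) = 703 rpm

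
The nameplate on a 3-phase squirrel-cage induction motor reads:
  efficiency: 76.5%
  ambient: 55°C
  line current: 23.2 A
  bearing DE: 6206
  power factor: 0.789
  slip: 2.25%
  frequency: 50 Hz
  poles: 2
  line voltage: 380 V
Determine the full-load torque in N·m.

30 N·m

P_in = √3·V·I·cosφ = 1.732 × 380 × 23.2 × 0.789 = 12047 W
P_out = η·P_in = 0.765 × 12047 = 9216 W
n_s = 120×50/2 = 3000 rpm; n = 3000×(1−0.0225) = 2933 rpm
ω = 2π×2933/60 = 307.1 rad/s
τ = P_out/ω = 9216/307.1 = 30 N·m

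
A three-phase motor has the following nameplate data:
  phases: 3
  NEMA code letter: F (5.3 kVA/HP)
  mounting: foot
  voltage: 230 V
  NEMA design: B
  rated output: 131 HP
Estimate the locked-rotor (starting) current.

S_LR = 5.3 × 131 = 694.3 kVA
I_LR = S_LR/(√3·V_L) = 694300/(1.732×230) = 1740 A

1740 A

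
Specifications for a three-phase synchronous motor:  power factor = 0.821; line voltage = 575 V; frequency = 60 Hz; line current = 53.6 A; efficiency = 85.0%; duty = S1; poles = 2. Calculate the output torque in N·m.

P_in = √3·V·I·cosφ = 1.732 × 575 × 53.6 × 0.821 = 43825 W
P_out = η·P_in = 0.85 × 43825 = 37251 W
n = n_s = 120×60/2 = 3600 rpm (synchronous)
ω = 2π×3600/60 = 377 rad/s
τ = P_out/ω = 37251/377 = 98.8 N·m

98.8 N·m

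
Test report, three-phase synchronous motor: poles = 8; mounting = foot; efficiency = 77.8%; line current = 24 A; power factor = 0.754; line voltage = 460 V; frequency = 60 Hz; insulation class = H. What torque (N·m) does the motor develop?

P_in = √3·V·I·cosφ = 1.732 × 460 × 24 × 0.754 = 14417 W
P_out = η·P_in = 0.778 × 14417 = 11216 W
n = n_s = 120×60/8 = 900 rpm (synchronous)
ω = 2π×900/60 = 94.25 rad/s
τ = P_out/ω = 11216/94.25 = 119 N·m

119 N·m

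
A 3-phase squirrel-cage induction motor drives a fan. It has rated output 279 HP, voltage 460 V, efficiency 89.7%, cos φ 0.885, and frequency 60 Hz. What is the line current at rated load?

P_out = 279 × 746 = 208134 W
P_in = P_out / η = 208134 / 0.897 = 232033 W
I_L = P_in / (√3·V_L·cosφ) = 232033 / (1.732 × 460 × 0.885) = 329 A

329 A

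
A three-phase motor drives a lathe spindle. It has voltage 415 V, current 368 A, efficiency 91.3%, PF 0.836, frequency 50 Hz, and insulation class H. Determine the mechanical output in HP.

271 HP

P_in = √3·V·I·cosφ = 1.732 × 415 × 368 × 0.836 = 221131 W
P_out = η·P_in = 0.913 × 221131 = 201893 W
= 201893/746 = 271 HP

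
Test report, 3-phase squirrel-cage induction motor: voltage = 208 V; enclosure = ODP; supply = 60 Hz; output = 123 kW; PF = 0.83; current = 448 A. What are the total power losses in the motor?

11000 W

P_in = √3·V·I·cosφ = 1.732×208×448×0.83 = 133958 W
P_out = 123000 W
Losses = P_in − P_out = 133958 − 123000 = 10958 W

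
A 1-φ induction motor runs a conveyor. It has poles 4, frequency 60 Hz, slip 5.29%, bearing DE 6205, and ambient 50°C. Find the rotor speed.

1705 rpm

n_s = 120f/p = 120×60/4 = 1800 rpm
n = n_s(1 − s) = 1800 × (1 − 0.0529) = 1705 rpm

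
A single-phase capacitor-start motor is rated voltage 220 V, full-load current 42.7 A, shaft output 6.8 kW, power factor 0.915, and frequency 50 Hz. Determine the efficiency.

79.1 %

P_out = 6.8 kW = 6800 W
P_in = V·I·cosφ = 220 × 42.7 × 0.915 = 8596 W
η = P_out / P_in = 6800 / 8596 = 0.791 = 79.1%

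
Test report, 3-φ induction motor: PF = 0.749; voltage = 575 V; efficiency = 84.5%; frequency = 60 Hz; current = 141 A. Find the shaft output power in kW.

88.9 kW

P_in = √3·V·I·cosφ = 1.732 × 575 × 141 × 0.749 = 105176 W
P_out = η·P_in = 0.845 × 105176 = 88874 W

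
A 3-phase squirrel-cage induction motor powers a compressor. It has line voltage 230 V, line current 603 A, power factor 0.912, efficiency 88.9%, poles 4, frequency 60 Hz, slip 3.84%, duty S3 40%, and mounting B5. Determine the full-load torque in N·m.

1070 N·m

P_in = √3·V·I·cosφ = 1.732 × 230 × 603 × 0.912 = 219073 W
P_out = η·P_in = 0.889 × 219073 = 194756 W
n_s = 120×60/4 = 1800 rpm; n = 1800×(1−0.0384) = 1731 rpm
ω = 2π×1731/60 = 181.3 rad/s
τ = P_out/ω = 194756/181.3 = 1070 N·m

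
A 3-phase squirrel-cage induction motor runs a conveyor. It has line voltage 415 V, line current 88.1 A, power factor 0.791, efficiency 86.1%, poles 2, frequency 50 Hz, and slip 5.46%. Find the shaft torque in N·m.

145 N·m

P_in = √3·V·I·cosφ = 1.732 × 415 × 88.1 × 0.791 = 50090 W
P_out = η·P_in = 0.861 × 50090 = 43127 W
n_s = 120×50/2 = 3000 rpm; n = 3000×(1−0.0546) = 2836 rpm
ω = 2π×2836/60 = 297 rad/s
τ = P_out/ω = 43127/297 = 145 N·m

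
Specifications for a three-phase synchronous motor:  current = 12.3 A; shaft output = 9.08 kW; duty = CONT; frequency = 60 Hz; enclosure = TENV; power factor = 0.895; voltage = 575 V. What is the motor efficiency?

82.8 %

P_out = 9.08 kW = 9080 W
P_in = √3·V_L·I_L·cosφ = 1.732 × 575 × 12.3 × 0.895 = 10963 W
η = P_out / P_in = 9080 / 10963 = 0.828 = 82.8%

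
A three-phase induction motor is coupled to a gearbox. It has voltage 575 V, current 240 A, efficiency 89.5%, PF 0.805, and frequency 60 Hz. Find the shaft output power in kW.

172 kW

P_in = √3·V·I·cosφ = 1.732 × 575 × 240 × 0.805 = 192408 W
P_out = η·P_in = 0.895 × 192408 = 172205 W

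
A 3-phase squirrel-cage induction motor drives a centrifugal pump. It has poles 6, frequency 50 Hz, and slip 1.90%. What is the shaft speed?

n_s = 120f/p = 120×50/6 = 1000 rpm
n = n_s(1 − s) = 1000 × (1 − 0.019) = 981 rpm

981 rpm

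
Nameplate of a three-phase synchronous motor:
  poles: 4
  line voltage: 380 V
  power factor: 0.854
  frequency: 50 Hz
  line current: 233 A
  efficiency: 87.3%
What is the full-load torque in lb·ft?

537 lb·ft

P_in = √3·V·I·cosφ = 1.732 × 380 × 233 × 0.854 = 130962 W
P_out = η·P_in = 0.873 × 130962 = 114330 W
n = n_s = 120×50/4 = 1500 rpm (synchronous)
ω = 2π×1500/60 = 157.1 rad/s
τ = P_out/ω = 114330/157.1 = 727.8 N·m
In lb·ft: 727.8/1.356 = 537 lb·ft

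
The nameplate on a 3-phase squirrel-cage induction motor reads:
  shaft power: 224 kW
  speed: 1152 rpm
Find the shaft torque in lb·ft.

1370 lb·ft

ω = 2π × 1152/60 = 120.6 rad/s
τ = P/ω = 224000/120.6 = 1857 N·m
In lb·ft: 1857/1.356 = 1370 lb·ft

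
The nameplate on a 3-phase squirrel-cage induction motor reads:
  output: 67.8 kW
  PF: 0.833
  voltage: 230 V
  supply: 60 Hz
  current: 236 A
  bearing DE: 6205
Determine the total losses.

10.5 kW

P_in = √3·V·I·cosφ = 1.732×230×236×0.833 = 78313 W
P_out = 67800 W
Losses = P_in − P_out = 78313 − 67800 = 10513 W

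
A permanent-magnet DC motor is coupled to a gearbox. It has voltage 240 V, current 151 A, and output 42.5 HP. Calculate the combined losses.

P_in = V·I = 240×151 = 36240 W
P_out = 42.5×746 = 31705 W
Losses = P_in − P_out = 36240 − 31705 = 4535 W

4.54 kW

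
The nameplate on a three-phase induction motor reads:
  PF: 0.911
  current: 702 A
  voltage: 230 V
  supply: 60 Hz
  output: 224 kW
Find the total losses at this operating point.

30.8 kW

P_in = √3·V·I·cosφ = 1.732×230×702×0.911 = 254760 W
P_out = 224000 W
Losses = P_in − P_out = 254760 − 224000 = 30760 W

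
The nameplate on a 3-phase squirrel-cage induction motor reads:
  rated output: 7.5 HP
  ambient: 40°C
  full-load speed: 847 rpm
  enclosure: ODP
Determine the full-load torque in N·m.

63.1 N·m

P_out = 7.5 × 746 = 5595 W
ω = 2π × 847/60 = 88.7 rad/s
τ = P_out/ω = 5595/88.7 = 63.1 N·m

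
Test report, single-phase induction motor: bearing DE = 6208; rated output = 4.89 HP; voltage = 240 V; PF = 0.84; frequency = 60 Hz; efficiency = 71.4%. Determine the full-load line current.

P_out = 4.89 × 746 = 3648 W
P_in = P_out / η = 3648 / 0.714 = 5109 W
I = P_in / (V·cosφ) = 5109 / (240 × 0.84) = 25.3 A

25.3 A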